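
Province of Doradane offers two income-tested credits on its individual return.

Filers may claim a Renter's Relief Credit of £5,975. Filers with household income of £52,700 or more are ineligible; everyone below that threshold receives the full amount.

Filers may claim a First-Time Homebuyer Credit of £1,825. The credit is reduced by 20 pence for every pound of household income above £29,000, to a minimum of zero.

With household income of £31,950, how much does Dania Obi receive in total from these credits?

£7,210

Renter's Relief Credit: £31,950 is below the £52,700 cutoff, so the full £5,975 applies.
First-Time Homebuyer Credit: 20% of the £2,950 excess over £29,000 is £590; credit = £1,825 − £590 = £1,235.
Total: £5,975 + £1,235 = £7,210.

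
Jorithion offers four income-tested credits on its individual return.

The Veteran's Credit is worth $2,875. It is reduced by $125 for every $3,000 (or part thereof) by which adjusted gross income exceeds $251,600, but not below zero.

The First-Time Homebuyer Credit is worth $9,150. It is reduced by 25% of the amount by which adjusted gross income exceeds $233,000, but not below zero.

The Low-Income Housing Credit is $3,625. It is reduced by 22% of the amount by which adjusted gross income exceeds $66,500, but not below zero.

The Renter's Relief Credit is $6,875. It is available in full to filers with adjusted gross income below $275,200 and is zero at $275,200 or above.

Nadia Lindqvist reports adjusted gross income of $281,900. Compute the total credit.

Veteran's Credit: income exceeds $251,600 by $30,300, which is 11 full-or-partial $3,000 increments; reduction = 11 × $125 = $1,375, leaving $1,500.
First-Time Homebuyer Credit: 25% of the $48,900 excess over $233,000 is $12,225 ≥ base, so the credit is $0.
Low-Income Housing Credit: 22% of the $215,400 excess over $66,500 is $47,388 ≥ base, so the credit is $0.
Renter's Relief Credit: $281,900 meets or exceeds the $275,200 cutoff, so the credit is $0.
Total: $1,500 + $0 + $0 + $0 = $1,500.

$1,500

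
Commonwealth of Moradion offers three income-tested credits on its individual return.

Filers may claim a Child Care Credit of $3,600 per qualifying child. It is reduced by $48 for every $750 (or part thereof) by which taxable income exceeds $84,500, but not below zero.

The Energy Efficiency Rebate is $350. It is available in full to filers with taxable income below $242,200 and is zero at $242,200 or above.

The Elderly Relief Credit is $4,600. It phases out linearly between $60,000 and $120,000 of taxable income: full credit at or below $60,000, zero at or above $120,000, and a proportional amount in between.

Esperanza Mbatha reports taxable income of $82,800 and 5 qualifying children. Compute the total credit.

Child Care Credit: base = 5 × $3,600 = $18,000. $82,800 is at or below the $84,500 threshold, so the full $18,000 applies.
Energy Efficiency Rebate: $82,800 is below the $242,200 cutoff, so the full $350 applies.
Elderly Relief Credit: $82,800 is $22,800 into a $60,000 phase-out range, leaving 37,200/60,000 of the credit: $4,600 × 37,200/60,000 = $2,852.
Total: $18,000 + $350 + $2,852 = $21,202.

$21,202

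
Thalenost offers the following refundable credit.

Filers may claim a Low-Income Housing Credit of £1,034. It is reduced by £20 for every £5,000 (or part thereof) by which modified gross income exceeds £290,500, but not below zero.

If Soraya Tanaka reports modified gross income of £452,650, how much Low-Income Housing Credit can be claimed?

£374

Low-Income Housing Credit: income exceeds £290,500 by £162,150, which is 33 full-or-partial £5,000 increments; reduction = 33 × £20 = £660, leaving £374.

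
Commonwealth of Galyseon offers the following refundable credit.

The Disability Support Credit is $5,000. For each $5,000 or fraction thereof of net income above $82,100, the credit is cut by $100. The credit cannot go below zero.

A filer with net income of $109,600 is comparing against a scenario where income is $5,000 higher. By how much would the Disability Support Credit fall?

At $109,600 — income exceeds $82,100 by $27,500, which is 6 full-or-partial $5,000 increments; reduction = 6 × $100 = $600, leaving $4,400.
At $114,600 — income exceeds $82,100 by $32,500, which is 7 full-or-partial $5,000 increments; reduction = 7 × $100 = $700, leaving $4,300.
Lost: $4,400 − $4,300 = $100.

$100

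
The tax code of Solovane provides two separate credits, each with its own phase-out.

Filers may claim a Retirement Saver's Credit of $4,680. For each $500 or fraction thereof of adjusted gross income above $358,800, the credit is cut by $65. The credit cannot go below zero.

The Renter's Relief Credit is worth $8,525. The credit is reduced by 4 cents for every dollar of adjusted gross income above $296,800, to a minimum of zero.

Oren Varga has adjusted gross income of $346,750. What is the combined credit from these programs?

$11,207

Retirement Saver's Credit: $346,750 is at or below the $358,800 threshold, so the full $4,680 applies.
Renter's Relief Credit: 4% of the $49,950 excess over $296,800 is $1,998; credit = $8,525 − $1,998 = $6,527.
Total: $4,680 + $6,527 = $11,207.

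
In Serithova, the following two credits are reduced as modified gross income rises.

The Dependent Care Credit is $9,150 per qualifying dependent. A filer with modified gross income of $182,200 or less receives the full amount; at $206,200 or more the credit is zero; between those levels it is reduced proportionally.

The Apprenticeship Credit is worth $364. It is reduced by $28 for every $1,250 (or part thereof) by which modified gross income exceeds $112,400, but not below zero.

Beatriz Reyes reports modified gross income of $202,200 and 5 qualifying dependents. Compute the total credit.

Dependent Care Credit: base = 5 × $9,150 = $45,750. $202,200 is $20,000 into a $24,000 phase-out range, leaving 4,000/24,000 of the credit: $45,750 × 4,000/24,000 = $7,625.
Apprenticeship Credit: income exceeds $112,400 by $89,800 → 72 increments × $28 = $2,016 ≥ base, so the credit is $0.
Total: $7,625 + $0 = $7,625.

$7,625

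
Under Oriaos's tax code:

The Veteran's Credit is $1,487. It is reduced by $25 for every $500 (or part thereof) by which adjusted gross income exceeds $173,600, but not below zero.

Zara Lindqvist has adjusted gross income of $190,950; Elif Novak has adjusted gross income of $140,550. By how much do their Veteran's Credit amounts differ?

Zara ($190,950): Veteran's Credit: income exceeds $173,600 by $17,350, which is 35 full-or-partial $500 increments; reduction = 35 × $25 = $875, leaving $612.
Elif ($140,550): Veteran's Credit: $140,550 is at or below the $173,600 threshold, so the full $1,487 applies.
Difference: |$612 − $1,487| = $875.

$875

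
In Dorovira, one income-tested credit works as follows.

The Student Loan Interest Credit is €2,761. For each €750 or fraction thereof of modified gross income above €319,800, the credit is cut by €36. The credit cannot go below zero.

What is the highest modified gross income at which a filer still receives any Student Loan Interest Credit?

€376,800

After 76 increments the reduction is 76 × €36 = €2,736, leaving €25; one more increment wipes it out. Increment 76 ends at excess 76 × €750 = €57,000, so the highest qualifying income is €319,800 + €57,000 = €376,800.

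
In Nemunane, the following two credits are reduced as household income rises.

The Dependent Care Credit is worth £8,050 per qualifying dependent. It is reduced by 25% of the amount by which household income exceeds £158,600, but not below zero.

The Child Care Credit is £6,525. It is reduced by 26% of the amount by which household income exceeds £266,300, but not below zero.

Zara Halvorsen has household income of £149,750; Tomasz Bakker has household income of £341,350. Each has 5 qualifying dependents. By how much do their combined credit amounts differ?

£46,775

Zara (£149,750): Dependent Care Credit: base = 5 × £8,050 = £40,250. £149,750 is at or below the £158,600 threshold, so the full £40,250 applies. Child Care Credit: £149,750 is at or below the £266,300 threshold, so the full £6,525 applies. total £40,250 + £6,525 = £46,775
Tomasz (£341,350): Dependent Care Credit: base = 5 × £8,050 = £40,250. 25% of the £182,750 excess over £158,600 is £45,687.50 ≥ base, so the credit is £0. Child Care Credit: 26% of the £75,050 excess over £266,300 is £19,513 ≥ base, so the credit is £0. total £0 + £0 = £0
Difference: |£46,775 − £0| = £46,775.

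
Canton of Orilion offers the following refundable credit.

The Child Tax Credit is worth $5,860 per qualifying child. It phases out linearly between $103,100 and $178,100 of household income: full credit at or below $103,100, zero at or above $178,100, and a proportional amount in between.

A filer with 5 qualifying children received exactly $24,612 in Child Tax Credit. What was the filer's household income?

$115,100

Full credit = 5 × $5,860 = $29,300.
$24,612 is 24,612/29,300 of the full $29,300, so 4,688/29,300 of the $75,000 range has been used: income = $103,100 + $75,000 × 4,688/29,300 = $115,100.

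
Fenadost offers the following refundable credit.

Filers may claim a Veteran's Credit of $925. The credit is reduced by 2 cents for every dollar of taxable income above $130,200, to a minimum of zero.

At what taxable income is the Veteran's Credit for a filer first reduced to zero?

The credit falls by 2% of each dollar above $130,200, so it reaches zero when the excess is $925 / 2% = $46,250: income = $130,200 + $46,250 = $176,450.

$176,450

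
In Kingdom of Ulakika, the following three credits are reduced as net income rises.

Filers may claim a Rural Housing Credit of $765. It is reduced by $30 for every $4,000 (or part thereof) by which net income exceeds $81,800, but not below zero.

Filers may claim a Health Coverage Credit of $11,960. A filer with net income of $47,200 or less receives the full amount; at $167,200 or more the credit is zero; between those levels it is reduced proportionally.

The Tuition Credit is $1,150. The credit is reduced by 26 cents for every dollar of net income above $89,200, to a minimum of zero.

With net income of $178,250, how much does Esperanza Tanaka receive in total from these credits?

$15

Rural Housing Credit: income exceeds $81,800 by $96,450, which is 25 full-or-partial $4,000 increments; reduction = 25 × $30 = $750, leaving $15.
Health Coverage Credit: $178,250 is at or above $167,200, so the credit is $0.
Tuition Credit: 26% of the $89,050 excess over $89,200 is $23,153 ≥ base, so the credit is $0.
Total: $15 + $0 + $0 = $15.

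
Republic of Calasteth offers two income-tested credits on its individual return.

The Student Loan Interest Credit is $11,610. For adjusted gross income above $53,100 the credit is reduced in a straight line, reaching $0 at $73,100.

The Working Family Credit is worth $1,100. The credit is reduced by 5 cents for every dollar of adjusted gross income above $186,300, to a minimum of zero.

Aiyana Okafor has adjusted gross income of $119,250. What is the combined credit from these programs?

$1,100

Student Loan Interest Credit: $119,250 is at or above $73,100, so the credit is $0.
Working Family Credit: $119,250 is at or below the $186,300 threshold, so the full $1,100 applies.
Total: $0 + $1,100 = $1,100.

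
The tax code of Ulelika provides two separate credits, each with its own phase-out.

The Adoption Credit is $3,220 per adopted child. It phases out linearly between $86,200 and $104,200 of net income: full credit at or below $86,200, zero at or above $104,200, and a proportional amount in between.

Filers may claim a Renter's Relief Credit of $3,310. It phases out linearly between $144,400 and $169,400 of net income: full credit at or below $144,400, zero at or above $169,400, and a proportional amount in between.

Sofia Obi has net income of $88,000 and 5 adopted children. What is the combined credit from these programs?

Adoption Credit: base = 5 × $3,220 = $16,100. $88,000 is $1,800 into a $18,000 phase-out range, leaving 16,200/18,000 of the credit: $16,100 × 16,200/18,000 = $14,490.
Renter's Relief Credit: $88,000 is at or below the $144,400 threshold, so the full $3,310 applies.
Total: $14,490 + $3,310 = $17,800.

$17,800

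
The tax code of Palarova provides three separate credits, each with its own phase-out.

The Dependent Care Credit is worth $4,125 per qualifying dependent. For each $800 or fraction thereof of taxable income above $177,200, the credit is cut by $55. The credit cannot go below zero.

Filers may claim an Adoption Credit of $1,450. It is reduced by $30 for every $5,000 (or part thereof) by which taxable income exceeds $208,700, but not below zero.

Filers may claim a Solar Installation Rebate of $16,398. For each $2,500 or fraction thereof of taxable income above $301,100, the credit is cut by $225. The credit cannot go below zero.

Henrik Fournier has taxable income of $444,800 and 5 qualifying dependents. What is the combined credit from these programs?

Dependent Care Credit: base = 5 × $4,125 = $20,625. income exceeds $177,200 by $267,600, which is 335 full-or-partial $800 increments; reduction = 335 × $55 = $18,425, leaving $2,200.
Adoption Credit: income exceeds $208,700 by $236,100, which is 48 full-or-partial $5,000 increments; reduction = 48 × $30 = $1,440, leaving $10.
Solar Installation Rebate: income exceeds $301,100 by $143,700, which is 58 full-or-partial $2,500 increments; reduction = 58 × $225 = $13,050, leaving $3,348.
Total: $2,200 + $10 + $3,348 = $5,558.

$5,558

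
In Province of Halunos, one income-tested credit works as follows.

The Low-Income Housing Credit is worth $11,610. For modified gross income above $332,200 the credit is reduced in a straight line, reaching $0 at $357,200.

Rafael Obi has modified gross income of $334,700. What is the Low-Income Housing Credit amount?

$10,449

Low-Income Housing Credit: $334,700 is $2,500 into a $25,000 phase-out range, leaving 22,500/25,000 of the credit: $11,610 × 22,500/25,000 = $10,449.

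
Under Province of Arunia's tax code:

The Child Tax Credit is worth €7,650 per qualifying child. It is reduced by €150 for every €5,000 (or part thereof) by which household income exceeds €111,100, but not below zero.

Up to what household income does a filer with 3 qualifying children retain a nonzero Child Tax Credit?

€871,100

Full credit = 3 × €7,650 = €22,950.
After 152 increments the reduction is 152 × €150 = €22,800, leaving €150; one more increment wipes it out. Increment 152 ends at excess 152 × €5,000 = €760,000, so the highest qualifying income is €111,100 + €760,000 = €871,100.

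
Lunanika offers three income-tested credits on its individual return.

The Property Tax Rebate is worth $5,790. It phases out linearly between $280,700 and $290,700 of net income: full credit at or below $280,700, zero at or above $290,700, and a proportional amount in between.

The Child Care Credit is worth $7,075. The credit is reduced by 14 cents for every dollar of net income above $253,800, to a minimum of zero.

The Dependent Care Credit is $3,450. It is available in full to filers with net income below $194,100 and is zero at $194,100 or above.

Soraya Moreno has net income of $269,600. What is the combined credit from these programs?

Property Tax Rebate: $269,600 is at or below the $280,700 threshold, so the full $5,790 applies.
Child Care Credit: 14% of the $15,800 excess over $253,800 is $2,212; credit = $7,075 − $2,212 = $4,863.
Dependent Care Credit: $269,600 meets or exceeds the $194,100 cutoff, so the credit is $0.
Total: $5,790 + $4,863 + $0 = $10,653.

$10,653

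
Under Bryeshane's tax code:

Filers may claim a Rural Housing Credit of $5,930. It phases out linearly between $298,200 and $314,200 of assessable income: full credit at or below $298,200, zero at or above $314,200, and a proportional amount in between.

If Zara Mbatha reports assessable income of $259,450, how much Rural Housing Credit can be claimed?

$5,930

Rural Housing Credit: $259,450 is at or below the $298,200 threshold, so the full $5,930 applies.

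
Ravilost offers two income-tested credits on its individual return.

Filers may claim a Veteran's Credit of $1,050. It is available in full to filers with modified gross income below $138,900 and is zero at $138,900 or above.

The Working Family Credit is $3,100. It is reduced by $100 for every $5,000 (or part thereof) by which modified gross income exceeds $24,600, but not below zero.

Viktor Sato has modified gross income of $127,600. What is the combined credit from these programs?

$2,050

Veteran's Credit: $127,600 is below the $138,900 cutoff, so the full $1,050 applies.
Working Family Credit: income exceeds $24,600 by $103,000, which is 21 full-or-partial $5,000 increments; reduction = 21 × $100 = $2,100, leaving $1,000.
Total: $1,050 + $1,000 = $2,050.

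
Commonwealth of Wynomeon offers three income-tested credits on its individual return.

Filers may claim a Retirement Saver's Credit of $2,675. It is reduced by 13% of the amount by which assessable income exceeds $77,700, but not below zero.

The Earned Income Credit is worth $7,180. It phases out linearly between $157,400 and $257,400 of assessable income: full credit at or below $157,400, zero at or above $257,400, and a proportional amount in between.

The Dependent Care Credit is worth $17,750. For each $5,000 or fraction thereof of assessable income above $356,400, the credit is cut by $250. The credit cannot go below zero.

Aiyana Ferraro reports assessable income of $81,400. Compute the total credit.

Retirement Saver's Credit: 13% of the $3,700 excess over $77,700 is $481; credit = $2,675 − $481 = $2,194.
Earned Income Credit: $81,400 is at or below the $157,400 threshold, so the full $7,180 applies.
Dependent Care Credit: $81,400 is at or below the $356,400 threshold, so the full $17,750 applies.
Total: $2,194 + $7,180 + $17,750 = $27,124.

$27,124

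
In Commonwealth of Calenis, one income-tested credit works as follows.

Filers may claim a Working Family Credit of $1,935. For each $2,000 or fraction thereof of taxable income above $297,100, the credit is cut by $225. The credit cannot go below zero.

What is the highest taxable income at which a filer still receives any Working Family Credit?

$313,100

After 8 increments the reduction is 8 × $225 = $1,800, leaving $135; one more increment wipes it out. Increment 8 ends at excess 8 × $2,000 = $16,000, so the highest qualifying income is $297,100 + $16,000 = $313,100.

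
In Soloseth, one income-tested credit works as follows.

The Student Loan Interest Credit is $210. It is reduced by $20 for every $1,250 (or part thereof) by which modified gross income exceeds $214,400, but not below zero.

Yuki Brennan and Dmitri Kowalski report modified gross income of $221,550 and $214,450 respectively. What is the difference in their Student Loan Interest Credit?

$100

Yuki ($221,550): Student Loan Interest Credit: income exceeds $214,400 by $7,150, which is 6 full-or-partial $1,250 increments; reduction = 6 × $20 = $120, leaving $90.
Dmitri ($214,450): Student Loan Interest Credit: income exceeds $214,400 by $50, which is 1 full-or-partial $1,250 increment; reduction = 1 × $20 = $20, leaving $190.
Difference: |$90 − $190| = $100.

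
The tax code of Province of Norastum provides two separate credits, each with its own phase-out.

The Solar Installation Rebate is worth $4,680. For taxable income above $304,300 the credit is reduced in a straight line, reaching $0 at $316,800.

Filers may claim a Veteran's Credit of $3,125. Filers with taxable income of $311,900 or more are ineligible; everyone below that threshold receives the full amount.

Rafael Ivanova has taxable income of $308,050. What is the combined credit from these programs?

$6,401

Solar Installation Rebate: $308,050 is $3,750 into a $12,500 phase-out range, leaving 8,750/12,500 of the credit: $4,680 × 8,750/12,500 = $3,276.
Veteran's Credit: $308,050 is below the $311,900 cutoff, so the full $3,125 applies.
Total: $3,276 + $3,125 = $6,401.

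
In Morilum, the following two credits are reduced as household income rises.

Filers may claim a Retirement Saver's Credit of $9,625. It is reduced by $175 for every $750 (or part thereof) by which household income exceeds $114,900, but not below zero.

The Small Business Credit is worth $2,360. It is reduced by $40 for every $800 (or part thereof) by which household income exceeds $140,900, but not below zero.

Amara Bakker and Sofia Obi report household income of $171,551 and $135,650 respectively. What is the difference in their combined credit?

Amara ($171,551): Retirement Saver's Credit: income exceeds $114,900 by $56,651 → 76 increments × $175 = $13,300 ≥ base, so the credit is $0. Small Business Credit: income exceeds $140,900 by $30,651, which is 39 full-or-partial $800 increments; reduction = 39 × $40 = $1,560, leaving $800. total $0 + $800 = $800
Sofia ($135,650): Retirement Saver's Credit: income exceeds $114,900 by $20,750, which is 28 full-or-partial $750 increments; reduction = 28 × $175 = $4,900, leaving $4,725. Small Business Credit: $135,650 is at or below the $140,900 threshold, so the full $2,360 applies. total $4,725 + $2,360 = $7,085
Difference: |$800 − $7,085| = $6,285.

$6,285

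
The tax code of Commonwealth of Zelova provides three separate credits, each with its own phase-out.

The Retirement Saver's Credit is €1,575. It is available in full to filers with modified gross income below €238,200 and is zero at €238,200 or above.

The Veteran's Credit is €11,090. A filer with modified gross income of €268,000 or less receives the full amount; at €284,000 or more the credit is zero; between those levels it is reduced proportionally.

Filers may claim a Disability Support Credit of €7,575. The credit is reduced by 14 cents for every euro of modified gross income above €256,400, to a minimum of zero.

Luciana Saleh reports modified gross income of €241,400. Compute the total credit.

€18,665

Retirement Saver's Credit: €241,400 meets or exceeds the €238,200 cutoff, so the credit is €0.
Veteran's Credit: €241,400 is at or below the €268,000 threshold, so the full €11,090 applies.
Disability Support Credit: €241,400 is at or below the €256,400 threshold, so the full €7,575 applies.
Total: €0 + €11,090 + €7,575 = €18,665.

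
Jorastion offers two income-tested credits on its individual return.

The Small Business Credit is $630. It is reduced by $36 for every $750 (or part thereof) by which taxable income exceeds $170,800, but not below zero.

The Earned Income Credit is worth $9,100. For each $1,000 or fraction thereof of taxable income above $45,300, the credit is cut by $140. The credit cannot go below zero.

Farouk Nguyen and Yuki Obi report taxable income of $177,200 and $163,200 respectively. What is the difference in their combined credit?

Farouk ($177,200): Small Business Credit: income exceeds $170,800 by $6,400, which is 9 full-or-partial $750 increments; reduction = 9 × $36 = $324, leaving $306. Earned Income Credit: income exceeds $45,300 by $131,900 → 132 increments × $140 = $18,480 ≥ base, so the credit is $0. total $306 + $0 = $306
Yuki ($163,200): Small Business Credit: $163,200 is at or below the $170,800 threshold, so the full $630 applies. Earned Income Credit: income exceeds $45,300 by $117,900 → 118 increments × $140 = $16,520 ≥ base, so the credit is $0. total $630 + $0 = $630
Difference: |$306 − $630| = $324.

$324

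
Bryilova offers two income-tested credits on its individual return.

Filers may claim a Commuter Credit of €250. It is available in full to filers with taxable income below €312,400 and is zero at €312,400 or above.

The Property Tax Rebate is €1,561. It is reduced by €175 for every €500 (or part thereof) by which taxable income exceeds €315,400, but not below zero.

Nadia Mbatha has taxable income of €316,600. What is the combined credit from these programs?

Commuter Credit: €316,600 meets or exceeds the €312,400 cutoff, so the credit is €0.
Property Tax Rebate: income exceeds €315,400 by €1,200, which is 3 full-or-partial €500 increments; reduction = 3 × €175 = €525, leaving €1,036.
Total: €0 + €1,036 = €1,036.

€1,036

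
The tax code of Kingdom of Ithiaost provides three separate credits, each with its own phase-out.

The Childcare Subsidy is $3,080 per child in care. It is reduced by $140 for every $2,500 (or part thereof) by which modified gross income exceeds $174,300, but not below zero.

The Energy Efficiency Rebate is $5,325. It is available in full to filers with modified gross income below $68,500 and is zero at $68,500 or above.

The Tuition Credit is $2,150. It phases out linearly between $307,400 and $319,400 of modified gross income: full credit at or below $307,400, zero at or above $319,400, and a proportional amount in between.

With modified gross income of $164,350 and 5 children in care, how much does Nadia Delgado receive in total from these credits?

Childcare Subsidy: base = 5 × $3,080 = $15,400. $164,350 is at or below the $174,300 threshold, so the full $15,400 applies.
Energy Efficiency Rebate: $164,350 meets or exceeds the $68,500 cutoff, so the credit is $0.
Tuition Credit: $164,350 is at or below the $307,400 threshold, so the full $2,150 applies.
Total: $15,400 + $0 + $2,150 = $17,550.

$17,550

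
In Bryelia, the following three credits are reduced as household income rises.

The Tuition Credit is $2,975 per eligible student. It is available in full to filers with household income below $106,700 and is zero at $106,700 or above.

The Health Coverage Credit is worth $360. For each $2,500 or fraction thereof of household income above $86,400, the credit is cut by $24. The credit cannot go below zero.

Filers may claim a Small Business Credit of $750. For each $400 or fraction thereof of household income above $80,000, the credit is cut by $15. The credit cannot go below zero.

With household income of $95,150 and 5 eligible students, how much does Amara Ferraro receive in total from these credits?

Tuition Credit: base = 5 × $2,975 = $14,875. $95,150 is below the $106,700 cutoff, so the full $14,875 applies.
Health Coverage Credit: income exceeds $86,400 by $8,750, which is 4 full-or-partial $2,500 increments; reduction = 4 × $24 = $96, leaving $264.
Small Business Credit: income exceeds $80,000 by $15,150, which is 38 full-or-partial $400 increments; reduction = 38 × $15 = $570, leaving $180.
Total: $14,875 + $264 + $180 = $15,319.

$15,319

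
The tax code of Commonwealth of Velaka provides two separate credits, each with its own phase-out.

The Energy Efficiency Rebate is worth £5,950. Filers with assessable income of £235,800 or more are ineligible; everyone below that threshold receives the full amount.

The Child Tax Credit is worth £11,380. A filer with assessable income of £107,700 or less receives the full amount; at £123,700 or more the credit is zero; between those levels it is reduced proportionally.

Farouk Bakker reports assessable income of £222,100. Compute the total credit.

£5,950

Energy Efficiency Rebate: £222,100 is below the £235,800 cutoff, so the full £5,950 applies.
Child Tax Credit: £222,100 is at or above £123,700, so the credit is £0.
Total: £5,950 + £0 = £5,950.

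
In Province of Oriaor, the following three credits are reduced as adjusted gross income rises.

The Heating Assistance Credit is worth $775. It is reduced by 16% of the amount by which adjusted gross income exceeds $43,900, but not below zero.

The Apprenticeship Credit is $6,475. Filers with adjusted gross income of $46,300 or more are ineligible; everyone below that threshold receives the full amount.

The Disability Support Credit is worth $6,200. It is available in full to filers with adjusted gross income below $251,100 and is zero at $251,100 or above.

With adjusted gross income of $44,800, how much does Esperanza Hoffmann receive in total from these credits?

Heating Assistance Credit: 16% of the $900 excess over $43,900 is $144; credit = $775 − $144 = $631.
Apprenticeship Credit: $44,800 is below the $46,300 cutoff, so the full $6,475 applies.
Disability Support Credit: $44,800 is below the $251,100 cutoff, so the full $6,200 applies.
Total: $631 + $6,475 + $6,200 = $13,306.

$13,306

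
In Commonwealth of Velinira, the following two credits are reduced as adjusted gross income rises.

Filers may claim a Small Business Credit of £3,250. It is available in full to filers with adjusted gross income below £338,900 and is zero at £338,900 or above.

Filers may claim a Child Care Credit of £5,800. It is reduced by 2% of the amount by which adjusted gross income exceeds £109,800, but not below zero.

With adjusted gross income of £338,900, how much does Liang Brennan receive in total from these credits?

£1,218

Small Business Credit: £338,900 meets or exceeds the £338,900 cutoff, so the credit is £0.
Child Care Credit: 2% of the £229,100 excess over £109,800 is £4,582; credit = £5,800 − £4,582 = £1,218.
Total: £0 + £1,218 = £1,218.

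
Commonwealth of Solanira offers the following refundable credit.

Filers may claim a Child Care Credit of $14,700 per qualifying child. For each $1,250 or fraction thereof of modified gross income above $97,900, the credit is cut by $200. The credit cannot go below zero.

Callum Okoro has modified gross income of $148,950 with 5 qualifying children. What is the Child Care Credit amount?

Child Care Credit: base = 5 × $14,700 = $73,500. income exceeds $97,900 by $51,050, which is 41 full-or-partial $1,250 increments; reduction = 41 × $200 = $8,200, leaving $65,300.

$65,300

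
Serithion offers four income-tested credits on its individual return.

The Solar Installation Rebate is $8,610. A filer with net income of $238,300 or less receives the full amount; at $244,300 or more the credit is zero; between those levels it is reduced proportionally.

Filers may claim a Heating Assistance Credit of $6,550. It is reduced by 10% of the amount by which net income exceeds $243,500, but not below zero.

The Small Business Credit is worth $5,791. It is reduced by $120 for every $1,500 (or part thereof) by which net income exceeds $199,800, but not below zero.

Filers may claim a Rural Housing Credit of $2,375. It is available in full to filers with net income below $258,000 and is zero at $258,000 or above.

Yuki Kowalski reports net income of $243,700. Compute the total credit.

Solar Installation Rebate: $243,700 is $5,400 into a $6,000 phase-out range, leaving 600/6,000 of the credit: $8,610 × 600/6,000 = $861.
Heating Assistance Credit: 10% of the $200 excess over $243,500 is $20; credit = $6,550 − $20 = $6,530.
Small Business Credit: income exceeds $199,800 by $43,900, which is 30 full-or-partial $1,500 increments; reduction = 30 × $120 = $3,600, leaving $2,191.
Rural Housing Credit: $243,700 is below the $258,000 cutoff, so the full $2,375 applies.
Total: $861 + $6,530 + $2,191 + $2,375 = $11,957.

$11,957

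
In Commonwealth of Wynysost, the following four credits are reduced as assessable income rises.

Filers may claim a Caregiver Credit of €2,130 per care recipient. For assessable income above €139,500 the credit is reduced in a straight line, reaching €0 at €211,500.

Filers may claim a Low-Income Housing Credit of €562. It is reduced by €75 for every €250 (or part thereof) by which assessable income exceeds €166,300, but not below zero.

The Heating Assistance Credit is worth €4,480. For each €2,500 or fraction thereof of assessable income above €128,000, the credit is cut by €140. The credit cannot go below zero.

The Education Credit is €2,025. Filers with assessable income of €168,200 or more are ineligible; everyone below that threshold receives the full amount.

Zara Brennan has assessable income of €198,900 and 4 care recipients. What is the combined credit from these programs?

Caregiver Credit: base = 4 × €2,130 = €8,520. €198,900 is €59,400 into a €72,000 phase-out range, leaving 12,600/72,000 of the credit: €8,520 × 12,600/72,000 = €1,491.
Low-Income Housing Credit: income exceeds €166,300 by €32,600 → 131 increments × €75 = €9,825 ≥ base, so the credit is €0.
Heating Assistance Credit: income exceeds €128,000 by €70,900, which is 29 full-or-partial €2,500 increments; reduction = 29 × €140 = €4,060, leaving €420.
Education Credit: €198,900 meets or exceeds the €168,200 cutoff, so the credit is €0.
Total: €1,491 + €0 + €420 + €0 = €1,911.

€1,911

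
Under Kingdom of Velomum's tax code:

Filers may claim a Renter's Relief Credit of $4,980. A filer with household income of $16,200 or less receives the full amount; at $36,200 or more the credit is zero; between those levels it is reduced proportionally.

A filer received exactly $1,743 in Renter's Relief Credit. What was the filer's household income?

$29,200

$1,743 is 1,743/4,980 of the full $4,980, so 3,237/4,980 of the $20,000 range has been used: income = $16,200 + $20,000 × 3,237/4,980 = $29,200.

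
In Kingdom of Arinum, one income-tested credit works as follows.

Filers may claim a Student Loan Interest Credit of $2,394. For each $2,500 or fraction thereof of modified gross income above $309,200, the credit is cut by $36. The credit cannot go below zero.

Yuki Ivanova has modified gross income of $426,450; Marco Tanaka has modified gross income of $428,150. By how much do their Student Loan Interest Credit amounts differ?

$36

Yuki ($426,450): Student Loan Interest Credit: income exceeds $309,200 by $117,250, which is 47 full-or-partial $2,500 increments; reduction = 47 × $36 = $1,692, leaving $702.
Marco ($428,150): Student Loan Interest Credit: income exceeds $309,200 by $118,950, which is 48 full-or-partial $2,500 increments; reduction = 48 × $36 = $1,728, leaving $666.
Difference: |$702 − $666| = $36.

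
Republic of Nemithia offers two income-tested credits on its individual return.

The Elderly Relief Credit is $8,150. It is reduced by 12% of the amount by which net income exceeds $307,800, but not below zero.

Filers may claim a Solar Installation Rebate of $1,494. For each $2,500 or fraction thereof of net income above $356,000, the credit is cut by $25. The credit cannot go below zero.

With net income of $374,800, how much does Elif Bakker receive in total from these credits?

$1,404

Elderly Relief Credit: 12% of the $67,000 excess over $307,800 is $8,040; credit = $8,150 − $8,040 = $110.
Solar Installation Rebate: income exceeds $356,000 by $18,800, which is 8 full-or-partial $2,500 increments; reduction = 8 × $25 = $200, leaving $1,294.
Total: $110 + $1,294 = $1,404.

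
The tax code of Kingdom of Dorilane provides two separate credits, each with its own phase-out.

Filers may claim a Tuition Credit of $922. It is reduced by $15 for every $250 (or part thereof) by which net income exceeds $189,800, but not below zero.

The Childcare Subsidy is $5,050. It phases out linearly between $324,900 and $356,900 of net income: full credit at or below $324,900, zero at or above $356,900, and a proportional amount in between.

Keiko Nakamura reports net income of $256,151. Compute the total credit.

Tuition Credit: income exceeds $189,800 by $66,351 → 266 increments × $15 = $3,990 ≥ base, so the credit is $0.
Childcare Subsidy: $256,151 is at or below the $324,900 threshold, so the full $5,050 applies.
Total: $0 + $5,050 = $5,050.

$5,050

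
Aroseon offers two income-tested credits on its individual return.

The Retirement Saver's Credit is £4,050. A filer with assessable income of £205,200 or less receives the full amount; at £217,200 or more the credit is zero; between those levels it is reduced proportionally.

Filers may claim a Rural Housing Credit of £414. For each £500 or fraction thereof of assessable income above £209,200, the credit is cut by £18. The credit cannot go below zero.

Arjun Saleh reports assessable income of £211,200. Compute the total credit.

Retirement Saver's Credit: £211,200 is £6,000 into a £12,000 phase-out range, leaving 6,000/12,000 of the credit: £4,050 × 6,000/12,000 = £2,025.
Rural Housing Credit: income exceeds £209,200 by £2,000, which is 4 full-or-partial £500 increments; reduction = 4 × £18 = £72, leaving £342.
Total: £2,025 + £342 = £2,367.

£2,367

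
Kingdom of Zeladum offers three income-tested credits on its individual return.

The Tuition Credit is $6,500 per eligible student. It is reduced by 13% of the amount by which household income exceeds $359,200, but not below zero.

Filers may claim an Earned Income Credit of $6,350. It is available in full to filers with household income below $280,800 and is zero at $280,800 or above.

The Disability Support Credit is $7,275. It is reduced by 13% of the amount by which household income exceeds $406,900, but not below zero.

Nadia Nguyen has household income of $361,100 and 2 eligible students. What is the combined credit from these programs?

$20,028

Tuition Credit: base = 2 × $6,500 = $13,000. 13% of the $1,900 excess over $359,200 is $247; credit = $13,000 − $247 = $12,753.
Earned Income Credit: $361,100 meets or exceeds the $280,800 cutoff, so the credit is $0.
Disability Support Credit: $361,100 is at or below the $406,900 threshold, so the full $7,275 applies.
Total: $12,753 + $0 + $7,275 = $20,028.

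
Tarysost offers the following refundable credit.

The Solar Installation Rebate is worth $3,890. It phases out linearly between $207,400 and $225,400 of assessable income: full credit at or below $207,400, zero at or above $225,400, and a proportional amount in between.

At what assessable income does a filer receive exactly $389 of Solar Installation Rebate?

$223,600

$389 is 389/3,890 of the full $3,890, so 3,501/3,890 of the $18,000 range has been used: income = $207,400 + $18,000 × 3,501/3,890 = $223,600.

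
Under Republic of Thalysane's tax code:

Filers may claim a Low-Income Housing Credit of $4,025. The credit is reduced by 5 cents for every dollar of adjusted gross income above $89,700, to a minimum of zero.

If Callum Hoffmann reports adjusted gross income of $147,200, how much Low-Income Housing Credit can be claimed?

Low-Income Housing Credit: 5% of the $57,500 excess over $89,700 is $2,875; credit = $4,025 − $2,875 = $1,150.

$1,150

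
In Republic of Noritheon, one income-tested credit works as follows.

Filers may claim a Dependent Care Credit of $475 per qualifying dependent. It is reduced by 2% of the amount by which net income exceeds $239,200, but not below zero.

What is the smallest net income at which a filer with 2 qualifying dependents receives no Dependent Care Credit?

Full credit = 2 × $475 = $950.
The credit falls by 2% of each dollar above $239,200, so it reaches zero when the excess is $950 / 2% = $47,500: income = $239,200 + $47,500 = $286,700.

$286,700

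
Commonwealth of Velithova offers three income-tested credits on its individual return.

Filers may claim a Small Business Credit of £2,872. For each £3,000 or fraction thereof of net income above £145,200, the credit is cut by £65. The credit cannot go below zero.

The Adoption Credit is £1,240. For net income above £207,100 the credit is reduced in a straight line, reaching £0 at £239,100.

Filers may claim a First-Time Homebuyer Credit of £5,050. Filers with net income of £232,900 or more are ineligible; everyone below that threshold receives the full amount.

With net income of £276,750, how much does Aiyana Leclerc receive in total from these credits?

£12

Small Business Credit: income exceeds £145,200 by £131,550, which is 44 full-or-partial £3,000 increments; reduction = 44 × £65 = £2,860, leaving £12.
Adoption Credit: £276,750 is at or above £239,100, so the credit is £0.
First-Time Homebuyer Credit: £276,750 meets or exceeds the £232,900 cutoff, so the credit is £0.
Total: £12 + £0 + £0 = £12.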